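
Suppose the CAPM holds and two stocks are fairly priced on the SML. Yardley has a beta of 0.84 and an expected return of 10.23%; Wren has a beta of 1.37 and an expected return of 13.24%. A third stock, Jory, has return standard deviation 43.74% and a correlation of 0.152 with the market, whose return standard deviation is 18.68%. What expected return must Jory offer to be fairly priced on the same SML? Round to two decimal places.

7.48%

MRP = (13.24% − 10.23%) / (1.37 − 0.84) = 5.6792%
R_f = 10.23% − 0.84 × 5.6792% = 5.4595%
β_Jory = ρ·σ_i/σ_m = 0.152 × 43.74 / 18.68 = 0.3559
E(R_Jory) = R_f + β × MRP = 5.4595% + 0.3559 × 5.6792% = 7.48%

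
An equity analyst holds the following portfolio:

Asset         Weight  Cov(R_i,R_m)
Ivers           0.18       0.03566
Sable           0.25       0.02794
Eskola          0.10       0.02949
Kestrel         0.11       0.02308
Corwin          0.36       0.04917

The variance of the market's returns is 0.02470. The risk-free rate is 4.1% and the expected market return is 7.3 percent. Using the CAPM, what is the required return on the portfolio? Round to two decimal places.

β_Ivers = 0.03566 / 0.02470 = 1.4437
β_Sable = 0.02794 / 0.02470 = 1.1312
β_Eskola = 0.02949 / 0.02470 = 1.1939
β_Kestrel = 0.02308 / 0.02470 = 0.9344
β_Corwin = 0.04917 / 0.02470 = 1.9907
β_P = Σ w_i β_i = 0.18×1.4437 + 0.25×1.1312 + 0.10×1.1939 + 0.11×0.9344 + 0.36×1.9907 = 1.4815
MRP = 7.3% − 4.1% = 3.20%
E(R_P) = R_f + β_P × MRP = 4.1% + 1.4815 × 3.2% = 8.84%

8.84%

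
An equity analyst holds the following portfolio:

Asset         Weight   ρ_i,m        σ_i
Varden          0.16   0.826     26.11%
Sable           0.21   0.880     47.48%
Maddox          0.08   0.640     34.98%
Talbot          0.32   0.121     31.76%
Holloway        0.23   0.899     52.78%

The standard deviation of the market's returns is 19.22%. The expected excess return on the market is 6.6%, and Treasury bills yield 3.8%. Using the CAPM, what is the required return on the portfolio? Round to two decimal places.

12.78%

β_Varden = 0.826 × 26.11% / 19.22% = 1.1221
β_Sable = 0.880 × 47.48% / 19.22% = 2.1739
β_Maddox = 0.640 × 34.98% / 19.22% = 1.1648
β_Talbot = 0.121 × 31.76% / 19.22% = 0.1999
β_Holloway = 0.899 × 52.78% / 19.22% = 2.4687
β_P = Σ w_i β_i = 0.16×1.1221 + 0.21×2.1739 + 0.08×1.1648 + 0.32×0.1999 + 0.23×2.4687 = 1.3610
E(R_P) = R_f + β_P × MRP = 3.8% + 1.3610 × 6.6% = 12.78%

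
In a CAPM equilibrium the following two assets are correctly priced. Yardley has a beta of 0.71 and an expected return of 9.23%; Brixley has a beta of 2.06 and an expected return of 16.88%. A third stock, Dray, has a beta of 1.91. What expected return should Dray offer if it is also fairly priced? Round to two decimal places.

MRP (SML slope) = (16.88% − 9.23%) / (2.06 − 0.71) = 7.65% / 1.35 = 5.6667%
R_f (intercept) = 9.23% − 0.71 × 5.6667% = 5.2066%
E(R_Dray) = R_f + β × MRP = 5.2066% + 1.91 × 5.6667% = 16.03%

16.03%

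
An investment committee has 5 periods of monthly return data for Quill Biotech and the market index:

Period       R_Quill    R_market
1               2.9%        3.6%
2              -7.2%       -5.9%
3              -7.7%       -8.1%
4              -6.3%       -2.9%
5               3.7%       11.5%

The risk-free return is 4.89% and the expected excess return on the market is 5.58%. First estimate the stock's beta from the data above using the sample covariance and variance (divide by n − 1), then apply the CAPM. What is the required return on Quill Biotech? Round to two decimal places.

8.65%

Mean R_i = (2.9 − 7.2 − 7.7 − 6.3 + 3.7) / 5 = -2.9200%
Mean R_m = (3.6 − 5.9 − 8.1 − 2.9 + 11.5) / 5 = -0.3600%
Σ(R_i − R̄_i)(R_m − R̄_m) = 170.8540  ⇒  Cov = 170.8540 / 4 = 42.7135
Σ(R_m − R̄_m)² = 253.3920  ⇒  Var(R_m) = 253.3920 / 4 = 63.3480
β = Cov / Var(R_m) = 42.7135 / 63.3480 = 0.6743
E(R) = R_f + β × MRP = 4.89% + 0.6743 × 5.58% = 8.65%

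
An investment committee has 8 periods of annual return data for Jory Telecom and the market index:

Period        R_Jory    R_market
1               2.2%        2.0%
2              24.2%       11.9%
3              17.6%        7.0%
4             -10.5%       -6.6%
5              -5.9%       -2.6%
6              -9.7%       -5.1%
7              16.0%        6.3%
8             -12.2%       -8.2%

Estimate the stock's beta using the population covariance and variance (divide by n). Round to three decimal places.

Mean R_i = (2.2 + 24.2 + 17.6 − 10.5 − 5.9 − 9.7 + 16.0 − 12.2) / 8 = 2.7125%
Mean R_m = (2.0 + 11.9 + 7.0 − 6.6 − 2.6 − 5.1 + 6.3 − 8.2) / 8 = 0.5875%
Σ(R_i − R̄_i)(R_m − R̄_m) = 737.7813  ⇒  Cov = 737.7813 / 8 = 92.2227
Σ(R_m − R̄_m)² = 375.1088  ⇒  Var(R_m) = 375.1088 / 8 = 46.8886
β = Cov / Var(R_m) = 92.2227 / 46.8886 = 1.9668

1.967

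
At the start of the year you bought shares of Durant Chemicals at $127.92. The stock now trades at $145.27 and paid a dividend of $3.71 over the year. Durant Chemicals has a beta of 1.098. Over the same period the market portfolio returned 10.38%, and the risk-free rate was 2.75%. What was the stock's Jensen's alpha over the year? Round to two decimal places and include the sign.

Realised HPR = (P1 + D1 − P0) / P0 = (145.27 + 3.71 − 127.92) / 127.92 = 21.06 / 127.92 = 16.4634%
MRP = 10.38% − 2.75% = 7.63%
CAPM required = R_f + β·MRP = 2.75% + 1.098 × 7.63% = 11.12774%
α = realised − required = 16.4634% − 11.12774% = +5.34%

+5.34%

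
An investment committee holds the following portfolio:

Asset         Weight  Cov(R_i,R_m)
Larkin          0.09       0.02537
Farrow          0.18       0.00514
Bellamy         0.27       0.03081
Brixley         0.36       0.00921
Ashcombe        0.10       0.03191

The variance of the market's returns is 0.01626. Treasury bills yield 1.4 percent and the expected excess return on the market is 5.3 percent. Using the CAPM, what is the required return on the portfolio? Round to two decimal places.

7.28%

β_Larkin = 0.02537 / 0.01626 = 1.5603
β_Farrow = 0.00514 / 0.01626 = 0.3161
β_Bellamy = 0.03081 / 0.01626 = 1.8948
β_Brixley = 0.00921 / 0.01626 = 0.5664
β_Ashcombe = 0.03191 / 0.01626 = 1.9625
β_P = Σ w_i β_i = 0.09×1.5603 + 0.18×0.3161 + 0.27×1.8948 + 0.36×0.5664 + 0.10×1.9625 = 1.1091
E(R_P) = R_f + β_P × MRP = 1.4% + 1.1091 × 5.3% = 7.28%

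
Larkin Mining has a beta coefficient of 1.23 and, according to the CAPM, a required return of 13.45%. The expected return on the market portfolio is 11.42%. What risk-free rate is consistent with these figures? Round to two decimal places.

E(R) = R_f + β(E(R_m) − R_f) = R_f(1 − β) + β·E(R_m)
13.45% = R_f × (1 − 1.23) + 1.23 × 11.42%
13.45% = R_f × -0.23 + 14.0466%
R_f = (13.45% − 14.0466%) / -0.23 = 2.59%

2.59%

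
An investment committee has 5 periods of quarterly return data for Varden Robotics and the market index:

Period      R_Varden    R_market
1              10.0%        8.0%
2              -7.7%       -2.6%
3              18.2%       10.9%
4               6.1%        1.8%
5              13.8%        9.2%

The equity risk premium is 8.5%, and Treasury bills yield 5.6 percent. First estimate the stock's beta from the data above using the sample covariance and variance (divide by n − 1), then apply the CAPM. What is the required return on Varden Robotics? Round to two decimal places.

19.88%

Mean R_i = (10.0 − 7.7 + 18.2 + 6.1 + 13.8) / 5 = 8.0800%
Mean R_m = (8.0 − 2.6 + 10.9 + 1.8 + 9.2) / 5 = 5.4600%
Σ(R_i − R̄_i)(R_m − R̄_m) = 215.7560  ⇒  Cov = 215.7560 / 4 = 53.9390
Σ(R_m − R̄_m)² = 128.3920  ⇒  Var(R_m) = 128.3920 / 4 = 32.0980
β = Cov / Var(R_m) = 53.9390 / 32.0980 = 1.6804
E(R) = R_f + β × MRP = 5.6% + 1.6804 × 8.5% = 19.88%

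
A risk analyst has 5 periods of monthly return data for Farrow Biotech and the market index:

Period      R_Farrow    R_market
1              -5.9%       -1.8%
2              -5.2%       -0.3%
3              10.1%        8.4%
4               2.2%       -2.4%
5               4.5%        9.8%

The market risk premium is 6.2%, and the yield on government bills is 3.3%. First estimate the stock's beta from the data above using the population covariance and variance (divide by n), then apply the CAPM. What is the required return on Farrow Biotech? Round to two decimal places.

Mean R_i = (-5.9 − 5.2 + 10.1 + 2.2 + 4.5) / 5 = 1.1400%
Mean R_m = (-1.8 − 0.3 + 8.4 − 2.4 + 9.8) / 5 = 2.7400%
Σ(R_i − R̄_i)(R_m − R̄_m) = 120.2220  ⇒  Cov = 120.2220 / 5 = 24.0444
Σ(R_m − R̄_m)² = 138.1520  ⇒  Var(R_m) = 138.1520 / 5 = 27.6304
β = Cov / Var(R_m) = 24.0444 / 27.6304 = 0.8702
E(R) = R_f + β × MRP = 3.3% + 0.8702 × 6.2% = 8.70%

8.70%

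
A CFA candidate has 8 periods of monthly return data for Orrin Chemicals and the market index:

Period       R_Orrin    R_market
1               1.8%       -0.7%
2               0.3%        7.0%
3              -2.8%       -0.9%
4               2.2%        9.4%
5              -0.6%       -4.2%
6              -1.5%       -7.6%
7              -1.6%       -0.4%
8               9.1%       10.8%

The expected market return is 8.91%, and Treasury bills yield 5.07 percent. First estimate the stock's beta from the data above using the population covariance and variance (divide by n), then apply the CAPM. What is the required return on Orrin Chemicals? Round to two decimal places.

6.63%

Mean R_i = (1.8 + 0.3 − 2.8 + 2.2 − 0.6 − 1.5 − 1.6 + 9.1) / 8 = 0.8625%
Mean R_m = (-0.7 + 7.0 − 0.9 + 9.4 − 4.2 − 7.6 − 0.4 + 10.8) / 8 = 1.6750%
Σ(R_i − R̄_i)(R_m − R̄_m) = 125.3225  ⇒  Cov = 125.3225 / 8 = 15.6653
Σ(R_m − R̄_m)² = 308.4150  ⇒  Var(R_m) = 308.4150 / 8 = 38.5519
β = Cov / Var(R_m) = 15.6653 / 38.5519 = 0.4063
MRP = 8.91% − 5.07% = 3.84%
E(R) = R_f + β × MRP = 5.07% + 0.4063 × 3.84% = 6.63%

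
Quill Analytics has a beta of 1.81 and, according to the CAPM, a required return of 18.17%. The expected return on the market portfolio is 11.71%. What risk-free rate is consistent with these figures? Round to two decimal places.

E(R) = R_f + β(E(R_m) − R_f) = R_f(1 − β) + β·E(R_m)
18.17% = R_f × (1 − 1.81) + 1.81 × 11.71%
18.17% = R_f × -0.81 + 21.1951%
R_f = (18.17% − 21.1951%) / -0.81 = 3.73%

3.73%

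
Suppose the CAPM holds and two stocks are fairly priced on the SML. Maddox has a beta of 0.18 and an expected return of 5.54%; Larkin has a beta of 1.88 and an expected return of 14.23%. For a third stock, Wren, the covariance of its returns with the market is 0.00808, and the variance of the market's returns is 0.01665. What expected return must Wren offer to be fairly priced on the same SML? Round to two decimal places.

7.10%

MRP = (14.23% − 5.54%) / (1.88 − 0.18) = 5.1118%
R_f = 5.54% − 0.18 × 5.1118% = 4.6199%
β_Wren = Cov / Var(R_m) = 0.00808 / 0.01665 = 0.4853
E(R_Wren) = R_f + β × MRP = 4.6199% + 0.4853 × 5.1118% = 7.10%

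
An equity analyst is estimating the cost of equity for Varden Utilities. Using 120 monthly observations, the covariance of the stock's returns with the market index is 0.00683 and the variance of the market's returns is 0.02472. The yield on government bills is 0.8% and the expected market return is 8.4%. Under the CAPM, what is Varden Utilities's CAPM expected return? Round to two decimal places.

2.90%

β = Cov(R_i, R_m) / Var(R_m) = 0.00683 / 0.02472 = 0.2763
MRP = 8.4% − 0.8% = 7.60%
E(R) = R_f + β × MRP = 0.8% + 0.2763 × 7.6% = 2.90%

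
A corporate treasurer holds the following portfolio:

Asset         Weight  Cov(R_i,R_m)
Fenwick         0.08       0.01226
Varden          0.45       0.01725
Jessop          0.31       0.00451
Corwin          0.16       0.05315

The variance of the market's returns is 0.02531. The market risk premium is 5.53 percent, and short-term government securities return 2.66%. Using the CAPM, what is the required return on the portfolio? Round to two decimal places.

β_Fenwick = 0.01226 / 0.02531 = 0.4844
β_Varden = 0.01725 / 0.02531 = 0.6815
β_Jessop = 0.00451 / 0.02531 = 0.1782
β_Corwin = 0.05315 / 0.02531 = 2.1000
β_P = Σ w_i β_i = 0.08×0.4844 + 0.45×0.6815 + 0.31×0.1782 + 0.16×2.1000 = 0.7367
E(R_P) = R_f + β_P × MRP = 2.66% + 0.7367 × 5.53% = 6.73%

6.73%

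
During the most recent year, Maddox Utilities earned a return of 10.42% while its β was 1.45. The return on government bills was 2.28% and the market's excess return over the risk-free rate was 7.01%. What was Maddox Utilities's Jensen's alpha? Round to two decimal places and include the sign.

-2.02%

CAPM benchmark = R_f + β(R_m − R_f) = 2.28% + 1.45 × 7.01% = 12.4445%
α = actual − benchmark = 10.42% − 12.4445% = -2.02%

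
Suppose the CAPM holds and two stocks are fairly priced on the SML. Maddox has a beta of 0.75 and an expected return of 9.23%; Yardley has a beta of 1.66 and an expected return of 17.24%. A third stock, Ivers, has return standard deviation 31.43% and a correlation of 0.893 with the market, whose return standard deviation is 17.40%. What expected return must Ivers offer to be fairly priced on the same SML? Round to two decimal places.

MRP = (17.24% − 9.23%) / (1.66 − 0.75) = 8.8022%
R_f = 9.23% − 0.75 × 8.8022% = 2.6284%
β_Ivers = ρ·σ_i/σ_m = 0.893 × 31.43 / 17.40 = 1.6130
E(R_Ivers) = R_f + β × MRP = 2.6284% + 1.6130 × 8.8022% = 16.83%

16.83%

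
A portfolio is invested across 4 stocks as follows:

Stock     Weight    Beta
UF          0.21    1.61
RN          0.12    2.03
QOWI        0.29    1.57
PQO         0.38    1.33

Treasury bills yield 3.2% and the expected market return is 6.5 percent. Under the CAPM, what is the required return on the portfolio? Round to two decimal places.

β_P = Σ w_i β_i = 0.21×1.61 + 0.12×2.03 + 0.29×1.57 + 0.38×1.33 = 1.5424
MRP = 6.5% − 3.2% = 3.30%
E(R_P) = R_f + β_P × MRP = 3.2% + 1.5424 × 3.3% = 8.29%

8.29%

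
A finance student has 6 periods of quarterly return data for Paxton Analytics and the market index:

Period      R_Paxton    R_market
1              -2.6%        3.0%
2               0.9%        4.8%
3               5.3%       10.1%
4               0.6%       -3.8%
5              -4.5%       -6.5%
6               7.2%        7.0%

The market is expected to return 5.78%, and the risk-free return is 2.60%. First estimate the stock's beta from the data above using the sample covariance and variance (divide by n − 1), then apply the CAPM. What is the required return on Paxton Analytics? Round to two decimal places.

Mean R_i = (-2.6 + 0.9 + 5.3 + 0.6 − 4.5 + 7.2) / 6 = 1.1500%
Mean R_m = (3.0 + 4.8 + 10.1 − 3.8 − 6.5 + 7.0) / 6 = 2.4333%
Σ(R_i − R̄_i)(R_m − R̄_m) = 110.6300  ⇒  Cov = 110.6300 / 5 = 22.1260
Σ(R_m − R̄_m)² = 204.2133  ⇒  Var(R_m) = 204.2133 / 5 = 40.8427
β = Cov / Var(R_m) = 22.1260 / 40.8427 = 0.5417
MRP = 5.78% − 2.60% = 3.18%
E(R) = R_f + β × MRP = 2.60% + 0.5417 × 3.18% = 4.32%

4.32%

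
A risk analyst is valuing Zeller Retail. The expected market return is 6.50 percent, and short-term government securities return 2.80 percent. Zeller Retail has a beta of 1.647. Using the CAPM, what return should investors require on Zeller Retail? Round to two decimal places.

Market risk premium = E(R_m) − R_f = 6.50% − 2.80% = 3.70%
E(R) = R_f + β × MRP = 2.80% + 1.647 × 3.70% = 8.89%

8.89%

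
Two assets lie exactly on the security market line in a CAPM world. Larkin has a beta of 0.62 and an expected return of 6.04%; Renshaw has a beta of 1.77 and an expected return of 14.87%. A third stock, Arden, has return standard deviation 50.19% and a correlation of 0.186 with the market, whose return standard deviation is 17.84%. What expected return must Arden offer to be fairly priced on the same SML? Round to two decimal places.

5.30%

MRP = (14.87% − 6.04%) / (1.77 − 0.62) = 7.6783%
R_f = 6.04% − 0.62 × 7.6783% = 1.2795%
β_Arden = ρ·σ_i/σ_m = 0.186 × 50.19 / 17.84 = 0.5233
E(R_Arden) = R_f + β × MRP = 1.2795% + 0.5233 × 7.6783% = 5.30%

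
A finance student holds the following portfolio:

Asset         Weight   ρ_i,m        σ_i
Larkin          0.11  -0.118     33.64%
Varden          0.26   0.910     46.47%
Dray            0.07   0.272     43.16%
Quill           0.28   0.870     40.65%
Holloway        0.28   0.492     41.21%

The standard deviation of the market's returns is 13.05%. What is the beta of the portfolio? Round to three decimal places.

2.066

β_Larkin = -0.118 × 33.64% / 13.05% = -0.3042
β_Varden = 0.910 × 46.47% / 13.05% = 3.2404
β_Dray = 0.272 × 43.16% / 13.05% = 0.8996
β_Quill = 0.870 × 40.65% / 13.05% = 2.7100
β_Holloway = 0.492 × 41.21% / 13.05% = 1.5537
β_P = Σ w_i β_i = 0.11×-0.3042 + 0.26×3.2404 + 0.07×0.8996 + 0.28×2.7100 + 0.28×1.5537 = 2.0659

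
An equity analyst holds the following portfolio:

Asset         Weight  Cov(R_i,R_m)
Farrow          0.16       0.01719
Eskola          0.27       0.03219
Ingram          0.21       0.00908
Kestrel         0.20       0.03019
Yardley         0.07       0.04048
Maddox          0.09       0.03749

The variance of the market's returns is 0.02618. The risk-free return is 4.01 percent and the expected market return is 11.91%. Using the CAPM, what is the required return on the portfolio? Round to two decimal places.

β_Farrow = 0.01719 / 0.02618 = 0.6566
β_Eskola = 0.03219 / 0.02618 = 1.2296
β_Ingram = 0.00908 / 0.02618 = 0.3468
β_Kestrel = 0.03019 / 0.02618 = 1.1532
β_Yardley = 0.04048 / 0.02618 = 1.5462
β_Maddox = 0.03749 / 0.02618 = 1.4320
β_P = Σ w_i β_i = 0.16×0.6566 + 0.27×1.2296 + 0.21×0.3468 + 0.20×1.1532 + 0.07×1.5462 + 0.09×1.4320 = 0.9776
MRP = 11.91% − 4.01% = 7.90%
E(R_P) = R_f + β_P × MRP = 4.01% + 0.9776 × 7.90% = 11.73%

11.73%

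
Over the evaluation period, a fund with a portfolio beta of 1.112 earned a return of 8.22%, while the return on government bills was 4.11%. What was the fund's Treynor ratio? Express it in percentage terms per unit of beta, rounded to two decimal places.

3.70%

Treynor = (R_P − R_f) / β_P = (8.22% − 4.11%) / 1.1120 = 4.11% / 1.1120 = 3.70%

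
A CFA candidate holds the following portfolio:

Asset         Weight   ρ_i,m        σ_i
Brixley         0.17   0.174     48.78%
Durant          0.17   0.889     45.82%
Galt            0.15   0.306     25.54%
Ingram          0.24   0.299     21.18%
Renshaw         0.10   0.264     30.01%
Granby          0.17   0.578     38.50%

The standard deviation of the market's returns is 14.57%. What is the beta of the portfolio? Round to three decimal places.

β_Brixley = 0.174 × 48.78% / 14.57% = 0.5825
β_Durant = 0.889 × 45.82% / 14.57% = 2.7957
β_Galt = 0.306 × 25.54% / 14.57% = 0.5364
β_Ingram = 0.299 × 21.18% / 14.57% = 0.4346
β_Renshaw = 0.264 × 30.01% / 14.57% = 0.5438
β_Granby = 0.578 × 38.50% / 14.57% = 1.5273
β_P = Σ w_i β_i = 0.17×0.5825 + 0.17×2.7957 + 0.15×0.5364 + 0.24×0.4346 + 0.10×0.5438 + 0.17×1.5273 = 1.0731

1.073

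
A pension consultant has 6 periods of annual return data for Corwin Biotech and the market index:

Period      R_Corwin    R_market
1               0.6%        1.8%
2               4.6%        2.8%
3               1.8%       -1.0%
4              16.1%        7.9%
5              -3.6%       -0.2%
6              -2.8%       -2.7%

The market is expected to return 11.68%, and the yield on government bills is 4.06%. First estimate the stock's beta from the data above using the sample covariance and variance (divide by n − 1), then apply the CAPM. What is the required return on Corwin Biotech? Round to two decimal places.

17.62%

Mean R_i = (0.6 + 4.6 + 1.8 + 16.1 − 3.6 − 2.8) / 6 = 2.7833%
Mean R_m = (1.8 + 2.8 − 1.0 + 7.9 − 0.2 − 2.7) / 6 = 1.4333%
Σ(R_i − R̄_i)(R_m − R̄_m) = 123.6933  ⇒  Cov = 123.6933 / 5 = 24.7387
Σ(R_m − R̄_m)² = 69.4933  ⇒  Var(R_m) = 69.4933 / 5 = 13.8987
β = Cov / Var(R_m) = 24.7387 / 13.8987 = 1.7799
MRP = 11.68% − 4.06% = 7.62%
E(R) = R_f + β × MRP = 4.06% + 1.7799 × 7.62% = 17.62%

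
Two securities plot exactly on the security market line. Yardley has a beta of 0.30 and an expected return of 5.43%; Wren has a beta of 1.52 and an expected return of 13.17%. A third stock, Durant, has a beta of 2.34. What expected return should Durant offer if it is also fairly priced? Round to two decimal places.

MRP (SML slope) = (13.17% − 5.43%) / (1.52 − 0.30) = 7.74% / 1.22 = 6.3443%
R_f (intercept) = 5.43% − 0.30 × 6.3443% = 3.5267%
E(R_Durant) = R_f + β × MRP = 3.5267% + 2.34 × 6.3443% = 18.37%

18.37%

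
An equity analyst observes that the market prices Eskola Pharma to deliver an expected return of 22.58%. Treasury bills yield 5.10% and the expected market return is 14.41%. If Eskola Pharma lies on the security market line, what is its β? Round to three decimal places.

1.878

MRP = 14.41% − 5.10% = 9.31%
β = (E(R) − R_f) / MRP = (22.58% − 5.10%) / 9.31% = 17.48% / 9.31% = 1.878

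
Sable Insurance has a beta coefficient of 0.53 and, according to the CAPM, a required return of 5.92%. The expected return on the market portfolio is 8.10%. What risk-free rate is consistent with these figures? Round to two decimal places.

3.46%

E(R) = R_f + β(E(R_m) − R_f) = R_f(1 − β) + β·E(R_m)
5.92% = R_f × (1 − 0.53) + 0.53 × 8.10%
5.92% = R_f × 0.47 + 4.2930%
R_f = (5.92% − 4.2930%) / 0.47 = 3.46%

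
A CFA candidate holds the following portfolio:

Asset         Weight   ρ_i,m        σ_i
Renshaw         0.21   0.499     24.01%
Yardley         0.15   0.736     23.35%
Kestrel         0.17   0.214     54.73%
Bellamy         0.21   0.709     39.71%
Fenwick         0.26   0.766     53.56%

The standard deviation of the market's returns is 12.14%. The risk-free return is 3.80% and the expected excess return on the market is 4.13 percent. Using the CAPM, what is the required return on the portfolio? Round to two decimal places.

β_Renshaw = 0.499 × 24.01% / 12.14% = 0.9869
β_Yardley = 0.736 × 23.35% / 12.14% = 1.4156
β_Kestrel = 0.214 × 54.73% / 12.14% = 0.9648
β_Bellamy = 0.709 × 39.71% / 12.14% = 2.3191
β_Fenwick = 0.766 × 53.56% / 12.14% = 3.3795
β_P = Σ w_i β_i = 0.21×0.9869 + 0.15×1.4156 + 0.17×0.9648 + 0.21×2.3191 + 0.26×3.3795 = 1.9493
E(R_P) = R_f + β_P × MRP = 3.80% + 1.9493 × 4.13% = 11.85%

11.85%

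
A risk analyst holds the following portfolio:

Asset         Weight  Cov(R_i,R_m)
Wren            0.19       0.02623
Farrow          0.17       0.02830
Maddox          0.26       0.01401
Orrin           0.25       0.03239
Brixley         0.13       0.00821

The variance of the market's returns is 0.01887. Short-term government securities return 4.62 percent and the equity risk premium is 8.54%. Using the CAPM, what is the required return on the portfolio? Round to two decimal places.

14.85%

β_Wren = 0.02623 / 0.01887 = 1.3900
β_Farrow = 0.02830 / 0.01887 = 1.4997
β_Maddox = 0.01401 / 0.01887 = 0.7424
β_Orrin = 0.03239 / 0.01887 = 1.7165
β_Brixley = 0.00821 / 0.01887 = 0.4351
β_P = Σ w_i β_i = 0.19×1.3900 + 0.17×1.4997 + 0.26×0.7424 + 0.25×1.7165 + 0.13×0.4351 = 1.1978
E(R_P) = R_f + β_P × MRP = 4.62% + 1.1978 × 8.54% = 14.85%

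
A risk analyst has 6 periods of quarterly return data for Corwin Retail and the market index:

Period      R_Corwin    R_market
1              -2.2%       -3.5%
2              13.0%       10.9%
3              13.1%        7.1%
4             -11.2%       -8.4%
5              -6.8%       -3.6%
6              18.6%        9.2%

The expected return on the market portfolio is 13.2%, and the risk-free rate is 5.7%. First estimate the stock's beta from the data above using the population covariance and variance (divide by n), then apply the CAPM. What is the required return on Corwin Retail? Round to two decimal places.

Mean R_i = (-2.2 + 13.0 + 13.1 − 11.2 − 6.8 + 18.6) / 6 = 4.0833%
Mean R_m = (-3.5 + 10.9 + 7.1 − 8.4 − 3.6 + 9.2) / 6 = 1.9500%
Σ(R_i − R̄_i)(R_m − R̄_m) = 484.3150  ⇒  Cov = 484.3150 / 6 = 80.7192
Σ(R_m − R̄_m)² = 326.8150  ⇒  Var(R_m) = 326.8150 / 6 = 54.4692
β = Cov / Var(R_m) = 80.7192 / 54.4692 = 1.4819
MRP = 13.2% − 5.7% = 7.50%
E(R) = R_f + β × MRP = 5.7% + 1.4819 × 7.5% = 16.81%

16.81%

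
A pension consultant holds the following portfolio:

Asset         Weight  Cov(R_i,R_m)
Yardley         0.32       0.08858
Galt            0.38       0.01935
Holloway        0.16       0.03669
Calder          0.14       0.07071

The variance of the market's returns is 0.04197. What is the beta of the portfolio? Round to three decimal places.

β_Yardley = 0.08858 / 0.04197 = 2.1106
β_Galt = 0.01935 / 0.04197 = 0.4610
β_Holloway = 0.03669 / 0.04197 = 0.8742
β_Calder = 0.07071 / 0.04197 = 1.6848
β_P = Σ w_i β_i = 0.32×2.1106 + 0.38×0.4610 + 0.16×0.8742 + 0.14×1.6848 = 1.2263

1.226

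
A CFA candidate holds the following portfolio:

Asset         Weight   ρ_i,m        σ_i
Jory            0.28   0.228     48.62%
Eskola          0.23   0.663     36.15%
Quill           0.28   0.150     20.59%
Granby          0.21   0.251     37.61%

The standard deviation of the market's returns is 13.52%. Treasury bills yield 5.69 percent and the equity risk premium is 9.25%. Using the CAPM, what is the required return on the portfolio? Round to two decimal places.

β_Jory = 0.228 × 48.62% / 13.52% = 0.8199
β_Eskola = 0.663 × 36.15% / 13.52% = 1.7727
β_Quill = 0.150 × 20.59% / 13.52% = 0.2284
β_Granby = 0.251 × 37.61% / 13.52% = 0.6982
β_P = Σ w_i β_i = 0.28×0.8199 + 0.23×1.7727 + 0.28×0.2284 + 0.21×0.6982 = 0.8479
E(R_P) = R_f + β_P × MRP = 5.69% + 0.8479 × 9.25% = 13.53%

13.53%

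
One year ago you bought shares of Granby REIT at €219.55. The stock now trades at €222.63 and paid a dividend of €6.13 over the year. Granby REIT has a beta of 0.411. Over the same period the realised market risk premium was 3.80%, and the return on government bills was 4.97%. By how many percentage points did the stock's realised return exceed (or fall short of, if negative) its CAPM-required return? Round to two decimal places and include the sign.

Realised HPR = (P1 + D1 − P0) / P0 = (222.63 + 6.13 − 219.55) / 219.55 = 9.21 / 219.55 = 4.1949%
CAPM required = R_f + β·MRP = 4.97% + 0.411 × 3.80% = 6.53180%
α = realised − required = 4.1949% − 6.53180% = -2.34%

-2.34%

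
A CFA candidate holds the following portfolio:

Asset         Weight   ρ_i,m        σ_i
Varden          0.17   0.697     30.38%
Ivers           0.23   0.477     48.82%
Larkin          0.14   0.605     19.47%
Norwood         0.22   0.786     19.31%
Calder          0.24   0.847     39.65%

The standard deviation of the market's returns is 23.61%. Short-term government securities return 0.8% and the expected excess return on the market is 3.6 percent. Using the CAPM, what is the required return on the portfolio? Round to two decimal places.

4.16%

β_Varden = 0.697 × 30.38% / 23.61% = 0.8969
β_Ivers = 0.477 × 48.82% / 23.61% = 0.9863
β_Larkin = 0.605 × 19.47% / 23.61% = 0.4989
β_Norwood = 0.786 × 19.31% / 23.61% = 0.6428
β_Calder = 0.847 × 39.65% / 23.61% = 1.4224
β_P = Σ w_i β_i = 0.17×0.8969 + 0.23×0.9863 + 0.14×0.4989 + 0.22×0.6428 + 0.24×1.4224 = 0.9320
E(R_P) = R_f + β_P × MRP = 0.8% + 0.9320 × 3.6% = 4.16%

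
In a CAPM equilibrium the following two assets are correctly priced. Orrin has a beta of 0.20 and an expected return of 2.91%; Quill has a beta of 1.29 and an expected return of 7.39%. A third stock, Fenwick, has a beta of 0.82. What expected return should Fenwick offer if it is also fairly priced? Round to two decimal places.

5.46%

MRP (SML slope) = (7.39% − 2.91%) / (1.29 − 0.20) = 4.48% / 1.09 = 4.1101%
R_f (intercept) = 2.91% − 0.20 × 4.1101% = 2.0880%
E(R_Fenwick) = R_f + β × MRP = 2.0880% + 0.82 × 4.1101% = 5.46%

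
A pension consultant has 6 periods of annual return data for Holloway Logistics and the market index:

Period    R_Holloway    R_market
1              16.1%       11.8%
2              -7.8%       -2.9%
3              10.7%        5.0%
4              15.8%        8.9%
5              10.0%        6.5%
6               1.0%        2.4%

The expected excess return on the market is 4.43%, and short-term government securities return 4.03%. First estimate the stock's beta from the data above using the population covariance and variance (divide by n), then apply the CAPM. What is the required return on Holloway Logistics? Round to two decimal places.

11.80%

Mean R_i = (16.1 − 7.8 + 10.7 + 15.8 + 10.0 + 1.0) / 6 = 7.6333%
Mean R_m = (11.8 − 2.9 + 5.0 + 8.9 + 6.5 + 2.4) / 6 = 5.2833%
Σ(R_i − R̄_i)(R_m − R̄_m) = 232.1433  ⇒  Cov = 232.1433 / 6 = 38.6906
Σ(R_m − R̄_m)² = 132.3883  ⇒  Var(R_m) = 132.3883 / 6 = 22.0647
β = Cov / Var(R_m) = 38.6906 / 22.0647 = 1.7535
E(R) = R_f + β × MRP = 4.03% + 1.7535 × 4.43% = 11.80%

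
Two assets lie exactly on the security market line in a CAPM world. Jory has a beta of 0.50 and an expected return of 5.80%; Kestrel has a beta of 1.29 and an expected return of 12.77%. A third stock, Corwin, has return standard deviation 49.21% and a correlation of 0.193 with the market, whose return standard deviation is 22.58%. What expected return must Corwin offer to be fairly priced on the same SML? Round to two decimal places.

5.10%

MRP = (12.77% − 5.80%) / (1.29 − 0.50) = 8.8228%
R_f = 5.80% − 0.50 × 8.8228% = 1.3886%
β_Corwin = ρ·σ_i/σ_m = 0.193 × 49.21 / 22.58 = 0.4206
E(R_Corwin) = R_f + β × MRP = 1.3886% + 0.4206 × 8.8228% = 5.10%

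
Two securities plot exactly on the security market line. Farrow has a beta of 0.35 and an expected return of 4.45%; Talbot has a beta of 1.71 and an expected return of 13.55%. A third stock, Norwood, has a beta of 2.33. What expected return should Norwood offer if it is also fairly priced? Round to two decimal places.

17.70%

MRP (SML slope) = (13.55% − 4.45%) / (1.71 − 0.35) = 9.10% / 1.36 = 6.6912%
R_f (intercept) = 4.45% − 0.35 × 6.6912% = 2.1081%
E(R_Norwood) = R_f + β × MRP = 2.1081% + 2.33 × 6.6912% = 17.70%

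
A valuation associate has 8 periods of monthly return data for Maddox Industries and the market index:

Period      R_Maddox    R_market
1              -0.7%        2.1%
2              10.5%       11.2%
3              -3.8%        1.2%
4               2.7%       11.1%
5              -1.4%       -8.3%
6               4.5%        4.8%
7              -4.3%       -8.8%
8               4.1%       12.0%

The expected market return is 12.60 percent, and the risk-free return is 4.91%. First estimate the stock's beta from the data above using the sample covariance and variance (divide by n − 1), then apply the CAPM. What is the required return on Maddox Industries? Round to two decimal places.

Mean R_i = (-0.7 + 10.5 − 3.8 + 2.7 − 1.4 + 4.5 − 4.3 + 4.1) / 8 = 1.4500%
Mean R_m = (2.1 + 11.2 + 1.2 + 11.1 − 8.3 + 4.8 − 8.8 + 12.0) / 8 = 3.1625%
Σ(R_i − R̄_i)(R_m − R̄_m) = 225.1150  ⇒  Cov = 225.1150 / 7 = 32.1593
Σ(R_m − R̄_m)² = 487.8588  ⇒  Var(R_m) = 487.8588 / 7 = 69.6941
β = Cov / Var(R_m) = 32.1593 / 69.6941 = 0.4614
MRP = 12.60% − 4.91% = 7.69%
E(R) = R_f + β × MRP = 4.91% + 0.4614 × 7.69% = 8.46%

8.46%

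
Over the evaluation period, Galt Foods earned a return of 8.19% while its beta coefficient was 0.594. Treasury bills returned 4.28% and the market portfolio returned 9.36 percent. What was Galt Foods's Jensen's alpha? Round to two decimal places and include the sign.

Market excess return = 9.36% − 4.28% = 5.08%
CAPM benchmark = R_f + β(R_m − R_f) = 4.28% + 0.594 × 5.08% = 7.29752%
α = actual − benchmark = 8.19% − 7.29752% = +0.89%

+0.89%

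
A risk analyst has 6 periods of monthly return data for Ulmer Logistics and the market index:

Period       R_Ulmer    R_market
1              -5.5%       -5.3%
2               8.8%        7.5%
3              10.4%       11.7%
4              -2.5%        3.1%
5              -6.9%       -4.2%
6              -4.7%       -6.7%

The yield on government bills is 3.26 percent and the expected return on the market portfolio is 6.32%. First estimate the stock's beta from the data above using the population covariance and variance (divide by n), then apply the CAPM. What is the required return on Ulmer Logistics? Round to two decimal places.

6.14%

Mean R_i = (-5.5 + 8.8 + 10.4 − 2.5 − 6.9 − 4.7) / 6 = -0.0667%
Mean R_m = (-5.3 + 7.5 + 11.7 + 3.1 − 4.2 − 6.7) / 6 = 1.0167%
Σ(R_i − R̄_i)(R_m − R̄_m) = 269.9567  ⇒  Cov = 269.9567 / 6 = 44.9928
Σ(R_m − R̄_m)² = 287.1683  ⇒  Var(R_m) = 287.1683 / 6 = 47.8614
β = Cov / Var(R_m) = 44.9928 / 47.8614 = 0.9401
MRP = 6.32% − 3.26% = 3.06%
E(R) = R_f + β × MRP = 3.26% + 0.9401 × 3.06% = 6.14%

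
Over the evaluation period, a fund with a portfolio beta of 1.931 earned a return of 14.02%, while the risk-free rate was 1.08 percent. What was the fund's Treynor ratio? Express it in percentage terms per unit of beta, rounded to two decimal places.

6.70%

Treynor = (R_P − R_f) / β_P = (14.02% − 1.08%) / 1.9310 = 12.94% / 1.9310 = 6.70%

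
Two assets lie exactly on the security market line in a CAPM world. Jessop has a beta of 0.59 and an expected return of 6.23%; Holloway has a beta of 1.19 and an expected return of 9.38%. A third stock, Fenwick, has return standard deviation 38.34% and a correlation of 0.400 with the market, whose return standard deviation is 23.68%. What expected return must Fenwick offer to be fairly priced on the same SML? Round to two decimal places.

MRP = (9.38% − 6.23%) / (1.19 − 0.59) = 5.2500%
R_f = 6.23% − 0.59 × 5.2500% = 3.1325%
β_Fenwick = ρ·σ_i/σ_m = 0.400 × 38.34 / 23.68 = 0.6476
E(R_Fenwick) = R_f + β × MRP = 3.1325% + 0.6476 × 5.2500% = 6.53%

6.53%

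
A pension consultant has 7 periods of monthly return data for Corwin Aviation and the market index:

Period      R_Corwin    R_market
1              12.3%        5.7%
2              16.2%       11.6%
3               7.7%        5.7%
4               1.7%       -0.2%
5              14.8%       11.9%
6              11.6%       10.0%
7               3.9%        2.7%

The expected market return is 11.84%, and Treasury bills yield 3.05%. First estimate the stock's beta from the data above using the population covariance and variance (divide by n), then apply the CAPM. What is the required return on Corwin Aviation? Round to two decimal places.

12.87%

Mean R_i = (12.3 + 16.2 + 7.7 + 1.7 + 14.8 + 11.6 + 3.9) / 7 = 9.7429%
Mean R_m = (5.7 + 11.6 + 5.7 − 0.2 + 11.9 + 10.0 + 2.7) / 7 = 6.7714%
Σ(R_i − R̄_i)(R_m − R̄_m) = 142.4186  ⇒  Cov = 142.4186 / 7 = 20.3455
Σ(R_m − R̄_m)² = 127.5143  ⇒  Var(R_m) = 127.5143 / 7 = 18.2163
β = Cov / Var(R_m) = 20.3455 / 18.2163 = 1.1169
MRP = 11.84% − 3.05% = 8.79%
E(R) = R_f + β × MRP = 3.05% + 1.1169 × 8.79% = 12.87%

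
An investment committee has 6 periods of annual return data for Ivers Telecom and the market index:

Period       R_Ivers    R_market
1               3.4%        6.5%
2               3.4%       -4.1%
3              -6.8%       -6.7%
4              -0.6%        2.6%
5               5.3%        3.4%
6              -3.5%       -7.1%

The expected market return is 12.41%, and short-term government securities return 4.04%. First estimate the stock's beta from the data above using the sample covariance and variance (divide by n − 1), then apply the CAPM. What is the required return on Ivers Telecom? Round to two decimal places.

Mean R_i = (3.4 + 3.4 − 6.8 − 0.6 + 5.3 − 3.5) / 6 = 0.2000%
Mean R_m = (6.5 − 4.1 − 6.7 + 2.6 + 3.4 − 7.1) / 6 = -0.9000%
Σ(R_i − R̄_i)(R_m − R̄_m) = 96.1100  ⇒  Cov = 96.1100 / 5 = 19.2220
Σ(R_m − R̄_m)² = 167.8200  ⇒  Var(R_m) = 167.8200 / 5 = 33.5640
β = Cov / Var(R_m) = 19.2220 / 33.5640 = 0.5727
MRP = 12.41% − 4.04% = 8.37%
E(R) = R_f + β × MRP = 4.04% + 0.5727 × 8.37% = 8.83%

8.83%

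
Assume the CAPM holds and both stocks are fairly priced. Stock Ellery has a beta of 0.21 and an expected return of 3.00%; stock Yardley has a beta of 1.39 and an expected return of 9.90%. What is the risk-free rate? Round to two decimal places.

1.77%

Both satisfy E(R) = R_f + β·MRP, so the slope of the SML is
MRP = (9.90% − 3.00%) / (1.39 − 0.21) = 6.90% / 1.18 = 5.8475%
R_f = E(R_Ellery) − β_Ellery·MRP = 3.00% − 0.21 × 5.8475% = 1.7720%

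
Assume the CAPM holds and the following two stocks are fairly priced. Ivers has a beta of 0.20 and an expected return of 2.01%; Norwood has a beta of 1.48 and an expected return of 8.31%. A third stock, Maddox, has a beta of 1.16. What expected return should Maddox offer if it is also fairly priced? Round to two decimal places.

6.74%

MRP (SML slope) = (8.31% − 2.01%) / (1.48 − 0.20) = 6.30% / 1.28 = 4.9219%
R_f (intercept) = 2.01% − 0.20 × 4.9219% = 1.0256%
E(R_Maddox) = R_f + β × MRP = 1.0256% + 1.16 × 4.9219% = 6.74%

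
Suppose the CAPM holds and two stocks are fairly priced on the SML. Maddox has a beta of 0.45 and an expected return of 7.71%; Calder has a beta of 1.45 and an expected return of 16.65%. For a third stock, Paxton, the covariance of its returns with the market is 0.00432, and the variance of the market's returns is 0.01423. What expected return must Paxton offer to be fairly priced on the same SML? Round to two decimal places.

6.40%

MRP = (16.65% − 7.71%) / (1.45 − 0.45) = 8.9400%
R_f = 7.71% − 0.45 × 8.9400% = 3.6870%
β_Paxton = Cov / Var(R_m) = 0.00432 / 0.01423 = 0.3036
E(R_Paxton) = R_f + β × MRP = 3.6870% + 0.3036 × 8.9400% = 6.40%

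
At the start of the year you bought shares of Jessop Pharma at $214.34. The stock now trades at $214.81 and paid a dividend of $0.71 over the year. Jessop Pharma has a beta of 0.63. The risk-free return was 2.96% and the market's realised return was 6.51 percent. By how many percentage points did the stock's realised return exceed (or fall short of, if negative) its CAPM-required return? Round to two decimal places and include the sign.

Realised HPR = (P1 + D1 − P0) / P0 = (214.81 + 0.71 − 214.34) / 214.34 = 1.18 / 214.34 = 0.5505%
MRP = 6.51% − 2.96% = 3.55%
CAPM required = R_f + β·MRP = 2.96% + 0.63 × 3.55% = 5.1965%
α = realised − required = 0.5505% − 5.1965% = -4.65%

-4.65%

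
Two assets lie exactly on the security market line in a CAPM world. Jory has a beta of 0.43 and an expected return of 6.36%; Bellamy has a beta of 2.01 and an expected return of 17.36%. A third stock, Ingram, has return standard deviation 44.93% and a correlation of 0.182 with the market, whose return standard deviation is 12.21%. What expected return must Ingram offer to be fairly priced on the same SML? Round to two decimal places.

MRP = (17.36% − 6.36%) / (2.01 − 0.43) = 6.9620%
R_f = 6.36% − 0.43 × 6.9620% = 3.3663%
β_Ingram = ρ·σ_i/σ_m = 0.182 × 44.93 / 12.21 = 0.6697
E(R_Ingram) = R_f + β × MRP = 3.3663% + 0.6697 × 6.9620% = 8.03%

8.03%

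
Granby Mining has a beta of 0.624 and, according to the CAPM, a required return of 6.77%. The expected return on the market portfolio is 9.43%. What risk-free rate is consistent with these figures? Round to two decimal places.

2.36%

E(R) = R_f + β(E(R_m) − R_f) = R_f(1 − β) + β·E(R_m)
6.77% = R_f × (1 − 0.624) + 0.624 × 9.43%
6.77% = R_f × 0.376 + 5.88432%
R_f = (6.77% − 5.88432%) / 0.376 = 2.36%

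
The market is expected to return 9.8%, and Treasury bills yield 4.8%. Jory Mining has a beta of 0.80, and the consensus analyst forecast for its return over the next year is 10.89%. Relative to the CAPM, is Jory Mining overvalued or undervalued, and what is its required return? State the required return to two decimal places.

MRP = 9.8% − 4.8% = 5.00%
Required return = R_f + β·MRP = 4.8% + 0.80 × 5.0% = 8.80%
Forecast 10.89% > required 8.80% → the stock plots above the SML → undervalued.

Undervalued; required return 8.80%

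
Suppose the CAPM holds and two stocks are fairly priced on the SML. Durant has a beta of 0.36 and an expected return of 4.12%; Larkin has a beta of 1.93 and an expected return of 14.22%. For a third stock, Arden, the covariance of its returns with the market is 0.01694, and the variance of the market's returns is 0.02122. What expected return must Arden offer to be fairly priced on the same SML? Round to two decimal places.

6.94%

MRP = (14.22% − 4.12%) / (1.93 − 0.36) = 6.4331%
R_f = 4.12% − 0.36 × 6.4331% = 1.8041%
β_Arden = Cov / Var(R_m) = 0.01694 / 0.02122 = 0.7983
E(R_Arden) = R_f + β × MRP = 1.8041% + 0.7983 × 6.4331% = 6.94%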